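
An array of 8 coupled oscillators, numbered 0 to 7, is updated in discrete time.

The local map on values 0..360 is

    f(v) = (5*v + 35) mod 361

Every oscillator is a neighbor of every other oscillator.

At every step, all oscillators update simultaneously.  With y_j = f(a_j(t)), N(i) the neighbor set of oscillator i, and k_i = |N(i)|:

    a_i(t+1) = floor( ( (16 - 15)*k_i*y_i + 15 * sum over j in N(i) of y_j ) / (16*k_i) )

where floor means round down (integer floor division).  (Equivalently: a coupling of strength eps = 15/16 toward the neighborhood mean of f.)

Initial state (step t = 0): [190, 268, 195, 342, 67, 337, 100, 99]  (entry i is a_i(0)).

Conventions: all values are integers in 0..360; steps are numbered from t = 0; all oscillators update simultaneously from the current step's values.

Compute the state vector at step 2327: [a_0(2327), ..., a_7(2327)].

Simulating step by step:
t=0: [190, 268, 195, 342, 67, 337, 100, 99]
t=1: [218, 216, 216, 215, 236, 217, 224, 225]
t=2: [57, 58, 58, 58, 50, 57, 55, 54]
t=3: [313, 313, 313, 313, 316, 313, 314, 315]
t=4: [160, 160, 160, 160, 158, 160, 159, 159]
t=5: [110, 110, 110, 110, 111, 110, 110, 110]
t=6: [224, 224, 224, 224, 224, 224, 224, 224]
t=7: [72, 72, 72, 72, 72, 72, 72, 72]
t=8: [34, 34, 34, 34, 34, 34, 34, 34]
t=9: [205, 205, 205, 205, 205, 205, 205, 205]
t=10: [338, 338, 338, 338, 338, 338, 338, 338]
t=11: [281, 281, 281, 281, 281, 281, 281, 281]
t=12: [357, 357, 357, 357, 357, 357, 357, 357]
t=13: [15, 15, 15, 15, 15, 15, 15, 15]
t=14: [110, 110, 110, 110, 110, 110, 110, 110]
t=15: [224, 224, 224, 224, 224, 224, 224, 224]

Answer: [110, 110, 110, 110, 110, 110, 110, 110]
Key observation: The state at step 6, [224, 224, 224, 224, 224, 224, 224, 224], reappears at step 15: the system is in a cycle of period 9 from step 6 on.  Therefore the state at step 2327 equals the state at step 6 + ((2327 - 6) mod 9) = 14, which is [110, 110, 110, 110, 110, 110, 110, 110].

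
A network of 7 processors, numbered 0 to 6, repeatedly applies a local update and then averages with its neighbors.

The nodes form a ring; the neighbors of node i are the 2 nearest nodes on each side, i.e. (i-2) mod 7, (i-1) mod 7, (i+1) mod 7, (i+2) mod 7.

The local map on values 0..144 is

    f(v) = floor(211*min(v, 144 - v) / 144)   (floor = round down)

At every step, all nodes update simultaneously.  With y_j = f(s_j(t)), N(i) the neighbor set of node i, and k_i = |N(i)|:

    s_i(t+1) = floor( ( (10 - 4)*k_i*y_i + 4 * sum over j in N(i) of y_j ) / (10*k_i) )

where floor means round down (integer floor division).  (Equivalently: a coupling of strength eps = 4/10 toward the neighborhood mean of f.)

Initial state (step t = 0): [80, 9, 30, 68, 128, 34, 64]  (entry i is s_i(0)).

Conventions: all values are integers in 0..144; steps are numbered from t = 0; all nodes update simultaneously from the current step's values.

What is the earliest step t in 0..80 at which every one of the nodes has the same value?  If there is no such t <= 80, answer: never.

Answer: never
Key observation: The state at step 21 reappears at step 27 — the system is in a cycle of period 6 from step 21 on.  No step 0..27 is synchronized, and the cycle repeats forever, so no step up to 80 (or ever) has all nodes equal.

Derivation:
t=0: [80, 9, 30, 68, 128, 34, 64]  (not all equal)
t=1: [75, 40, 48, 72, 42, 60, 73]  (not all equal)
t=2: [92, 72, 74, 90, 73, 89, 93]  (not all equal)
t=3: [81, 96, 97, 86, 95, 81, 80]  (not all equal)
t=4: [87, 75, 72, 80, 76, 89, 88]  (not all equal)
t=5: [86, 96, 100, 94, 95, 83, 85]  (not all equal)
t=6: [81, 72, 68, 73, 73, 84, 83]  (not all equal)
t=7: [93, 101, 99, 101, 100, 91, 92]  (not all equal)
t=8: [72, 65, 65, 64, 66, 73, 73]  (not all equal)
t=9: [102, 96, 95, 94, 97, 102, 102]  (not all equal)
t=10: [62, 68, 69, 70, 67, 62, 62]  (not all equal)
t=11: [92, 97, 99, 100, 97, 92, 91]  (not all equal)
t=12: [74, 69, 66, 66, 69, 74, 75]  (not all equal)
t=13: [101, 100, 97, 97, 100, 101, 101]  (not all equal)
t=14: [63, 64, 66, 66, 64, 63, 63]  (not all equal)
t=15: [92, 93, 95, 95, 93, 92, 92]  (not all equal)
t=16: [75, 73, 72, 72, 73, 75, 75]  (not all equal)
t=17: [101, 103, 104, 104, 103, 101, 101]  (not all equal)
t=18: [62, 60, 58, 58, 60, 62, 62]  (not all equal)
t=19: [89, 87, 85, 85, 87, 89, 89]  (not all equal)
t=20: [80, 83, 84, 84, 83, 80, 80]  (not all equal)
t=21: [92, 89, 88, 88, 89, 92, 92]  (not all equal)
t=22: [77, 79, 81, 81, 79, 77, 76]  (not all equal)
t=23: [97, 95, 93, 93, 95, 97, 98]  (not all equal)
t=24: [68, 70, 72, 72, 70, 68, 68]  (not all equal)
t=25: [99, 102, 103, 103, 102, 99, 99]  (not all equal)
t=26: [64, 61, 60, 60, 61, 64, 64]  (not all equal)
t=27: [92, 89, 88, 88, 89, 92, 92]  (not all equal)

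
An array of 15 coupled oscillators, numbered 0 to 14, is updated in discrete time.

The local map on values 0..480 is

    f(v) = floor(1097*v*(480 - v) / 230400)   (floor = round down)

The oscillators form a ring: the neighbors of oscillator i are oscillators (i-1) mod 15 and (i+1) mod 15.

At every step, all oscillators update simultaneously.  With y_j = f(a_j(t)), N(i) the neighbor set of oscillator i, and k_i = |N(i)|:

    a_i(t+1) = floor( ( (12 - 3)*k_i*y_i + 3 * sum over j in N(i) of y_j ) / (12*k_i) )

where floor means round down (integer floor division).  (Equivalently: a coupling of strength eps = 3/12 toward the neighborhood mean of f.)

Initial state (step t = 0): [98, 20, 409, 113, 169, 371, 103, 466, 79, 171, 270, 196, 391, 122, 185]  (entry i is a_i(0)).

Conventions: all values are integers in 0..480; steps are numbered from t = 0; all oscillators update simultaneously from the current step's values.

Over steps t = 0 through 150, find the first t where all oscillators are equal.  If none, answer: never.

Answer: never
Key observation: The state at step 5 reappears at step 7 — the system is in a cycle of period 2 from step 5 on.  No step 0..7 is synchronized, and the cycle repeats forever, so no step up to 150 (or ever) has all oscillators equal.

Derivation:
t=0: [98, 20, 409, 113, 169, 371, 103, 466, 79, 171, 270, 196, 391, 122, 185]  (not all equal)
t=1: [171, 71, 133, 196, 236, 198, 165, 65, 147, 240, 266, 253, 182, 208, 242]  (not all equal)
t=2: [239, 162, 214, 260, 271, 263, 234, 156, 225, 268, 271, 270, 261, 268, 270]  (not all equal)
t=3: [269, 251, 267, 271, 269, 271, 269, 248, 268, 270, 269, 269, 271, 270, 269]  (not all equal)
t=4: [270, 272, 270, 269, 269, 269, 270, 272, 270, 269, 269, 269, 269, 269, 269]  (not all equal)
t=5: [269, 269, 269, 269, 270, 269, 269, 269, 269, 269, 270, 270, 270, 270, 269]  (not all equal)
t=6: [270, 270, 270, 269, 269, 269, 270, 270, 270, 269, 269, 269, 269, 269, 269]  (not all equal)
t=7: [269, 269, 269, 269, 270, 269, 269, 269, 269, 269, 270, 270, 270, 270, 269]  (not all equal)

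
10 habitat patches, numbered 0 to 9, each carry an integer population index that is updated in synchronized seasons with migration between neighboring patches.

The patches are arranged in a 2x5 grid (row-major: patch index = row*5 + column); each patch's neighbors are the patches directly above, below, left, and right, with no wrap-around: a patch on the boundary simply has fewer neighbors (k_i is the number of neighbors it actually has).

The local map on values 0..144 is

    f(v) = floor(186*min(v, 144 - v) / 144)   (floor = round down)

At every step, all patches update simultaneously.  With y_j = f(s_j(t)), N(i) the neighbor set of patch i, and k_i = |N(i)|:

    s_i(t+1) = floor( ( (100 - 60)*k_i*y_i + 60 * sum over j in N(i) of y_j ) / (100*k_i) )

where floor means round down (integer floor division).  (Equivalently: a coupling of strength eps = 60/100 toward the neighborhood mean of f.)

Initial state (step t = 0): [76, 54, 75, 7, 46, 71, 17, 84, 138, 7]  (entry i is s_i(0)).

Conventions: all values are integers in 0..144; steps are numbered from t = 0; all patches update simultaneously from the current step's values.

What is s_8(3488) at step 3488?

Simulating step by step:
t=0: [76, 54, 75, 7, 46, 71, 17, 84, 138, 7]
t=1: [82, 67, 66, 34, 29, 68, 55, 54, 21, 23]
t=2: [83, 81, 73, 47, 36, 80, 76, 64, 39, 30]
t=3: [80, 83, 81, 61, 47, 82, 83, 78, 56, 44]
t=4: [80, 79, 80, 73, 64, 80, 79, 80, 72, 62]
t=5: [82, 82, 84, 87, 84, 82, 82, 84, 87, 84]
t=6: [80, 79, 76, 74, 75, 80, 79, 76, 74, 75]
t=7: [82, 83, 86, 89, 89, 82, 83, 86, 89, 89]
t=8: [79, 77, 74, 71, 71, 79, 77, 74, 71, 71]
t=9: [83, 86, 89, 90, 91, 83, 86, 89, 90, 91]
t=10: [76, 74, 71, 69, 68, 76, 74, 71, 69, 68]
t=11: [87, 89, 90, 89, 87, 87, 89, 90, 89, 87]
t=12: [72, 71, 69, 71, 72, 72, 71, 69, 71, 72]
t=13: [92, 91, 89, 91, 92, 92, 91, 89, 91, 92]
t=14: [67, 68, 69, 68, 67, 67, 68, 69, 68, 67]
t=15: [86, 87, 88, 87, 86, 86, 87, 88, 87, 86]
t=16: [73, 73, 72, 73, 73, 73, 73, 72, 73, 73]
t=17: [91, 91, 92, 91, 91, 91, 91, 92, 91, 91]
t=18: [68, 67, 67, 67, 68, 68, 67, 67, 67, 68]
t=19: [86, 86, 86, 86, 86, 86, 86, 86, 86, 86]
t=20: [74, 74, 74, 74, 74, 74, 74, 74, 74, 74]
t=21: [90, 90, 90, 90, 90, 90, 90, 90, 90, 90]
t=22: [69, 69, 69, 69, 69, 69, 69, 69, 69, 69]
t=23: [89, 89, 89, 89, 89, 89, 89, 89, 89, 89]
t=24: [71, 71, 71, 71, 71, 71, 71, 71, 71, 71]
t=25: [91, 91, 91, 91, 91, 91, 91, 91, 91, 91]
t=26: [68, 68, 68, 68, 68, 68, 68, 68, 68, 68]
t=27: [87, 87, 87, 87, 87, 87, 87, 87, 87, 87]
t=28: [73, 73, 73, 73, 73, 73, 73, 73, 73, 73]
t=29: [91, 91, 91, 91, 91, 91, 91, 91, 91, 91]

Answer: s_8(3488) = 73
Key observation: The state at step 25, [91, 91, 91, 91, 91, 91, 91, 91, 91, 91], reappears at step 29: the system is in a cycle of period 4 from step 25 on.  Therefore the state at step 3488 equals the state at step 25 + ((3488 - 25) mod 4) = 28, which is [73, 73, 73, 73, 73, 73, 73, 73, 73, 73].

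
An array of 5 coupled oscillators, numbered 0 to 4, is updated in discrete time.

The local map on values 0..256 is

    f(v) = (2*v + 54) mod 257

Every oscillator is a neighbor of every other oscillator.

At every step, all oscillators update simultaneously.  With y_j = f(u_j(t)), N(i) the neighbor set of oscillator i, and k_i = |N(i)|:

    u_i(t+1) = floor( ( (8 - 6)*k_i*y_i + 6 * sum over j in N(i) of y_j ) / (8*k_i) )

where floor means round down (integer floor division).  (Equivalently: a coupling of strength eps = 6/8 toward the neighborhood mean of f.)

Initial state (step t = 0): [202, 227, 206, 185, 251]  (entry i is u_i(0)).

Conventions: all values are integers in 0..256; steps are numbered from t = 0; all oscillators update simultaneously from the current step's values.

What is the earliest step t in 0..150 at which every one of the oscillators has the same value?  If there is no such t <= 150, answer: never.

Simulating step by step:
t=0: [202, 227, 206, 185, 251]  (not all equal)
t=1: [175, 178, 176, 173, 165]  (not all equal)
t=2: [144, 144, 144, 143, 142]  (not all equal)
t=3: [83, 83, 83, 83, 83]  (all equal)

Answer: 3
Key observation: Synchronization is absorbing here: once all oscillators are equal they stay equal, and step 3 is the first all-equal step.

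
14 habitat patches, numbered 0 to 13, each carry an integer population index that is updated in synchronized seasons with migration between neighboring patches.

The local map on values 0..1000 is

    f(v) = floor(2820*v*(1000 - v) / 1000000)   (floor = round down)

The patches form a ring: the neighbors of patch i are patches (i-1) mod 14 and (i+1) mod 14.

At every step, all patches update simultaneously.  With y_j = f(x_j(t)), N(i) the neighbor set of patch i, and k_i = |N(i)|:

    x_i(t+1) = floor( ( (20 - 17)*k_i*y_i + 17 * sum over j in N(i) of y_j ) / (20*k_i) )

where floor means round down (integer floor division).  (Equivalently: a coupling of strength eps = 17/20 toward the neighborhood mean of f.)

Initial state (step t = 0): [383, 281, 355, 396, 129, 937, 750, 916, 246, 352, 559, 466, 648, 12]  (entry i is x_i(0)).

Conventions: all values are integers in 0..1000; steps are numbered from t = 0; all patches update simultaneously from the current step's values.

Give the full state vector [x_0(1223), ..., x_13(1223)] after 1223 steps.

Simulating step by step:
t=0: [383, 281, 355, 396, 129, 937, 750, 916, 246, 352, 559, 466, 648, 12]
t=1: [355, 642, 625, 509, 404, 383, 241, 479, 443, 614, 675, 673, 408, 561]
t=2: [667, 651, 673, 674, 684, 607, 659, 619, 686, 658, 640, 645, 660, 667]
t=3: [631, 625, 628, 615, 640, 628, 663, 626, 643, 628, 640, 641, 634, 628]
t=4: [658, 657, 662, 655, 660, 642, 654, 641, 657, 649, 652, 650, 653, 655]
t=5: [635, 632, 635, 631, 640, 636, 646, 638, 643, 637, 641, 638, 638, 636]
t=6: [653, 653, 655, 651, 653, 647, 650, 646, 650, 648, 650, 649, 651, 652]
t=7: [638, 637, 638, 637, 641, 640, 643, 641, 643, 641, 642, 640, 640, 639]
t=8: [651, 651, 651, 649, 650, 647, 648, 647, 647, 647, 648, 648, 649, 650]
t=9: [640, 640, 640, 640, 642, 642, 643, 643, 644, 643, 643, 642, 642, 641]
t=10: [648, 649, 649, 648, 648, 647, 647, 646, 646, 646, 647, 647, 648, 648]
t=11: [642, 642, 642, 642, 643, 643, 644, 644, 644, 644, 644, 643, 643, 643]
t=12: [647, 648, 648, 647, 647, 646, 646, 646, 646, 646, 646, 646, 647, 647]
t=13: [643, 643, 643, 643, 644, 644, 644, 644, 644, 644, 644, 644, 644, 644]
t=14: [646, 647, 647, 646, 646, 646, 646, 646, 646, 646, 646, 646, 646, 646]
t=15: [644, 644, 644, 644, 644, 644, 644, 644, 644, 644, 644, 644, 644, 644]
t=16: [646, 646, 646, 646, 646, 646, 646, 646, 646, 646, 646, 646, 646, 646]
t=17: [644, 644, 644, 644, 644, 644, 644, 644, 644, 644, 644, 644, 644, 644]

Answer: [644, 644, 644, 644, 644, 644, 644, 644, 644, 644, 644, 644, 644, 644]
Key observation: The state at step 15, [644, 644, 644, 644, 644, 644, 644, 644, 644, 644, 644, 644, 644, 644], reappears at step 17: the system is in a cycle of period 2 from step 15 on.  Therefore the state at step 1223 equals the state at step 15 + ((1223 - 15) mod 2) = 15, which is [644, 644, 644, 644, 644, 644, 644, 644, 644, 644, 644, 644, 644, 644].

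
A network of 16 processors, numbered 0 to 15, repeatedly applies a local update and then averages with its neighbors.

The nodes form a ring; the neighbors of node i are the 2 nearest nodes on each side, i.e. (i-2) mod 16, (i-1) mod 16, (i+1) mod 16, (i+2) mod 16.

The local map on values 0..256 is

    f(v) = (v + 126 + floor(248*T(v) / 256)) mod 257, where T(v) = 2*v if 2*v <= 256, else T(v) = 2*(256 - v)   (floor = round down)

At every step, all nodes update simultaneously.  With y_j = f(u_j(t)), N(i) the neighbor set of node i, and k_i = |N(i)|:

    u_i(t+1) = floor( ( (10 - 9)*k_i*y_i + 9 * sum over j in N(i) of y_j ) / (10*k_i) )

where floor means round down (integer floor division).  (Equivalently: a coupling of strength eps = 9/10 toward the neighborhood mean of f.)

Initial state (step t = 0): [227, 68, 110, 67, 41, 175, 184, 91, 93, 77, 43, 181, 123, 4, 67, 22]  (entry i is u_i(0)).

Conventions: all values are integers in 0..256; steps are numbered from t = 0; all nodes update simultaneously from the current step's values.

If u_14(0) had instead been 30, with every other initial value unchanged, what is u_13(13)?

Answer: u_13(13) = 179
Key observation: This trace re-runs the system from the modified initial state.

Derivation:
t=0: [227, 68, 110, 67, 41, 175, 184, 91, 93, 77, 43, 181, 123, 4, 30, 22]
t=1: [164, 141, 138, 165, 170, 163, 182, 155, 166, 172, 174, 180, 202, 200, 180, 147]
t=2: [221, 221, 216, 219, 211, 207, 209, 205, 204, 205, 196, 189, 190, 196, 197, 206]
t=3: [166, 161, 160, 163, 165, 167, 170, 171, 173, 177, 179, 180, 182, 181, 174, 168]
t=4: [209, 211, 211, 211, 210, 207, 205, 203, 201, 199, 197, 196, 196, 199, 201, 204]
t=5: [170, 168, 167, 167, 168, 170, 172, 174, 176, 177, 179, 179, 178, 177, 175, 172]
t=6: [204, 206, 206, 206, 206, 204, 203, 201, 200, 198, 198, 198, 198, 199, 201, 202]
t=7: [173, 172, 171, 171, 172, 173, 174, 175, 177, 177, 178, 178, 178, 177, 176, 174]
t=8: [202, 202, 203, 203, 202, 202, 201, 200, 199, 198, 198, 198, 198, 199, 200, 201]
t=9: [175, 174, 174, 174, 174, 175, 176, 177, 177, 178, 178, 178, 178, 177, 177, 176]
t=10: [200, 200, 200, 200, 200, 200, 199, 199, 198, 198, 198, 198, 198, 198, 199, 199]
t=11: [177, 177, 177, 177, 177, 177, 177, 178, 178, 178, 179, 179, 178, 178, 178, 177]
t=12: [198, 199, 199, 199, 199, 198, 198, 198, 198, 197, 197, 197, 197, 198, 198, 198]
t=13: [178, 178, 178, 178, 178, 178, 178, 179, 179, 179, 179, 179, 179, 179, 179, 178]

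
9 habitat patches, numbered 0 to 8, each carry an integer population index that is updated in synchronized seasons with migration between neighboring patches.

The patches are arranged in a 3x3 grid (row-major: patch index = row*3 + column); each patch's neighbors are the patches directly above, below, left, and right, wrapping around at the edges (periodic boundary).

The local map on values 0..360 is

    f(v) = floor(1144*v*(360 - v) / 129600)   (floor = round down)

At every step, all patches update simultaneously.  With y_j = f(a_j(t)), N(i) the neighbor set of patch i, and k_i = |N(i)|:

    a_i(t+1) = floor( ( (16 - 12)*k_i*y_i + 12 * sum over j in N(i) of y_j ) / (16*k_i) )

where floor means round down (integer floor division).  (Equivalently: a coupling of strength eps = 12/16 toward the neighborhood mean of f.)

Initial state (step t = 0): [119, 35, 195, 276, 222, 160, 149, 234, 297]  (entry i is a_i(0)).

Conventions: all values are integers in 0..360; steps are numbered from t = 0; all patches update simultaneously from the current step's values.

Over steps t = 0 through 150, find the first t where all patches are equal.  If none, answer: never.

Answer: 12
Key observation: Synchronization is absorbing here: once all patches are equal they stay equal, and step 12 is the first all-equal step.

Derivation:
t=0: [119, 35, 195, 276, 222, 160, 149, 234, 297]  (not all equal)
t=1: [225, 225, 221, 253, 226, 243, 234, 217, 248]  (not all equal)
t=2: [261, 269, 261, 255, 259, 253, 257, 263, 258]  (not all equal)
t=3: [228, 224, 228, 233, 229, 233, 230, 227, 231]  (not all equal)
t=4: [264, 265, 264, 262, 264, 262, 263, 264, 263]  (not all equal)
t=5: [223, 222, 223, 224, 223, 224, 224, 223, 224]  (not all equal)
t=6: [268, 269, 268, 268, 268, 268, 268, 268, 268]  (not all equal)
t=7: [216, 216, 216, 217, 216, 217, 217, 216, 217]  (not all equal)
t=8: [273, 274, 273, 273, 273, 273, 273, 273, 273]  (not all equal)
t=9: [208, 208, 208, 209, 208, 209, 209, 208, 209]  (not all equal)
t=10: [278, 279, 278, 278, 278, 278, 278, 278, 278]  (not all equal)
t=11: [200, 200, 200, 201, 200, 201, 201, 200, 201]  (not all equal)
t=12: [282, 282, 282, 282, 282, 282, 282, 282, 282]  (all equal)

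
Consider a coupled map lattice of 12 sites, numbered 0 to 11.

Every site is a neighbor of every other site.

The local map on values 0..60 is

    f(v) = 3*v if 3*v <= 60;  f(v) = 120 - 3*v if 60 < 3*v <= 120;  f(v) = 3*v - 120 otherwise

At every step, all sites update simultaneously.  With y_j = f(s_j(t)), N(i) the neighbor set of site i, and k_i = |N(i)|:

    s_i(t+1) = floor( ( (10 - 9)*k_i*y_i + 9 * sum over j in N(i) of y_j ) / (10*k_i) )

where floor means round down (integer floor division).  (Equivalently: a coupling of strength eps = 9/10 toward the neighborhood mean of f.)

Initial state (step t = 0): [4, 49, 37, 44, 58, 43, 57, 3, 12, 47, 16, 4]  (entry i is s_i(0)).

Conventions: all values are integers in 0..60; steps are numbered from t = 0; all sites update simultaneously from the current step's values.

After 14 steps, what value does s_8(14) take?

Answer: s_8(14) = 6

Derivation:
t=0: [4, 49, 37, 44, 58, 43, 57, 3, 12, 47, 16, 4]
t=1: [24, 25, 24, 24, 25, 24, 25, 24, 25, 24, 25, 24]
t=2: [46, 46, 46, 46, 46, 46, 46, 46, 46, 46, 46, 46]
t=3: [18, 18, 18, 18, 18, 18, 18, 18, 18, 18, 18, 18]
t=4: [54, 54, 54, 54, 54, 54, 54, 54, 54, 54, 54, 54]
t=5: [42, 42, 42, 42, 42, 42, 42, 42, 42, 42, 42, 42]
t=6: [6, 6, 6, 6, 6, 6, 6, 6, 6, 6, 6, 6]
t=7: [18, 18, 18, 18, 18, 18, 18, 18, 18, 18, 18, 18]
t=8: [54, 54, 54, 54, 54, 54, 54, 54, 54, 54, 54, 54]
t=9: [42, 42, 42, 42, 42, 42, 42, 42, 42, 42, 42, 42]
t=10: [6, 6, 6, 6, 6, 6, 6, 6, 6, 6, 6, 6]
t=11: [18, 18, 18, 18, 18, 18, 18, 18, 18, 18, 18, 18]
t=12: [54, 54, 54, 54, 54, 54, 54, 54, 54, 54, 54, 54]
t=13: [42, 42, 42, 42, 42, 42, 42, 42, 42, 42, 42, 42]
t=14: [6, 6, 6, 6, 6, 6, 6, 6, 6, 6, 6, 6]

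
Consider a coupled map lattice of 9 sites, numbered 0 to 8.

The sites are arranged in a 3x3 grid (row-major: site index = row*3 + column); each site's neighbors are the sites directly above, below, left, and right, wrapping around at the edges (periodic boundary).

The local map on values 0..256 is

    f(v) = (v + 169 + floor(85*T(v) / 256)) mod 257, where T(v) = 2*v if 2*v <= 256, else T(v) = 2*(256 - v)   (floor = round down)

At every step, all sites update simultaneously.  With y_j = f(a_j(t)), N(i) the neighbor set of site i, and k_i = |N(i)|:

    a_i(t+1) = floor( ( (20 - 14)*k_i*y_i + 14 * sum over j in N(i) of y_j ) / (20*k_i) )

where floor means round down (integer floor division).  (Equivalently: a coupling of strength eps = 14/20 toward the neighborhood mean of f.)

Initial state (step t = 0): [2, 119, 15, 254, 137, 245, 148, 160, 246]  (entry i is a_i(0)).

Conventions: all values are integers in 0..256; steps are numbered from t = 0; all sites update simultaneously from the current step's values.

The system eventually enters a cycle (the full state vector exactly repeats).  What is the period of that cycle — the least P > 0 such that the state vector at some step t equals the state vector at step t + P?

Answer: 19
Key observation: The state at step 4, [120, 120, 120, 120, 120, 120, 120, 120, 120], reappears at step 23 — and no state repeats earlier — so the cycle the system enters has period 19.

Derivation:
t=0: [2, 119, 15, 254, 137, 245, 148, 160, 246]
t=1: [156, 142, 164, 154, 139, 163, 150, 133, 158]
t=2: [133, 130, 134, 132, 130, 134, 132, 129, 133]
t=3: [126, 125, 126, 126, 125, 126, 125, 125, 126]
t=4: [120, 120, 120, 120, 120, 120, 120, 120, 120]
t=5: [111, 111, 111, 111, 111, 111, 111, 111, 111]
t=6: [96, 96, 96, 96, 96, 96, 96, 96, 96]
t=7: [71, 71, 71, 71, 71, 71, 71, 71, 71]
t=8: [30, 30, 30, 30, 30, 30, 30, 30, 30]
t=9: [218, 218, 218, 218, 218, 218, 218, 218, 218]
t=10: [155, 155, 155, 155, 155, 155, 155, 155, 155]
t=11: [134, 134, 134, 134, 134, 134, 134, 134, 134]
t=12: [127, 127, 127, 127, 127, 127, 127, 127, 127]
t=13: [123, 123, 123, 123, 123, 123, 123, 123, 123]
t=14: [116, 116, 116, 116, 116, 116, 116, 116, 116]
t=15: [105, 105, 105, 105, 105, 105, 105, 105, 105]
t=16: [86, 86, 86, 86, 86, 86, 86, 86, 86]
t=17: [55, 55, 55, 55, 55, 55, 55, 55, 55]
t=18: [3, 3, 3, 3, 3, 3, 3, 3, 3]
t=19: [173, 173, 173, 173, 173, 173, 173, 173, 173]
t=20: [140, 140, 140, 140, 140, 140, 140, 140, 140]
t=21: [129, 129, 129, 129, 129, 129, 129, 129, 129]
t=22: [125, 125, 125, 125, 125, 125, 125, 125, 125]
t=23: [120, 120, 120, 120, 120, 120, 120, 120, 120]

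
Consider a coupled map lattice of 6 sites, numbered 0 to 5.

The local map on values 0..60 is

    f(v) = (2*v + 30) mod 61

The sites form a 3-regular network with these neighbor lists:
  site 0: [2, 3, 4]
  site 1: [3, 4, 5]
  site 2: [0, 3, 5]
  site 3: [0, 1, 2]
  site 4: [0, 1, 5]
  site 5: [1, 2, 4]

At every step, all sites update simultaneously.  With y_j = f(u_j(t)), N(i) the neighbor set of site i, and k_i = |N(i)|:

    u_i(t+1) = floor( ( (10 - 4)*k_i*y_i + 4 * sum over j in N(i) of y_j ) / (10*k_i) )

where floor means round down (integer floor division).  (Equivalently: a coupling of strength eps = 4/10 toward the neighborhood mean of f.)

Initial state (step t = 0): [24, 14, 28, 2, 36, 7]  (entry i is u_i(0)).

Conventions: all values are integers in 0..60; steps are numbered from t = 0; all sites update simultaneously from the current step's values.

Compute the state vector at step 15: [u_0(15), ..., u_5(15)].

Answer: [6, 39, 16, 17, 12, 24]

Derivation:
t=0: [24, 14, 28, 2, 36, 7]
t=1: [23, 50, 27, 33, 40, 42]
t=2: [23, 23, 27, 27, 39, 42]
t=3: [21, 25, 25, 20, 39, 43]
t=4: [16, 26, 21, 11, 39, 44]
t=5: [15, 33, 21, 35, 38, 44]
t=6: [48, 39, 27, 37, 47, 46]
t=7: [11, 34, 20, 35, 8, 9]
t=8: [43, 39, 23, 36, 45, 41]
t=9: [48, 48, 28, 40, 55, 46]
t=10: [14, 11, 22, 33, 11, 6]
t=11: [48, 48, 25, 37, 51, 40]
t=12: [12, 16, 24, 29, 13, 33]
t=13: [45, 16, 25, 25, 45, 30]
t=14: [48, 14, 25, 21, 47, 27]
t=15: [6, 39, 16, 17, 12, 24]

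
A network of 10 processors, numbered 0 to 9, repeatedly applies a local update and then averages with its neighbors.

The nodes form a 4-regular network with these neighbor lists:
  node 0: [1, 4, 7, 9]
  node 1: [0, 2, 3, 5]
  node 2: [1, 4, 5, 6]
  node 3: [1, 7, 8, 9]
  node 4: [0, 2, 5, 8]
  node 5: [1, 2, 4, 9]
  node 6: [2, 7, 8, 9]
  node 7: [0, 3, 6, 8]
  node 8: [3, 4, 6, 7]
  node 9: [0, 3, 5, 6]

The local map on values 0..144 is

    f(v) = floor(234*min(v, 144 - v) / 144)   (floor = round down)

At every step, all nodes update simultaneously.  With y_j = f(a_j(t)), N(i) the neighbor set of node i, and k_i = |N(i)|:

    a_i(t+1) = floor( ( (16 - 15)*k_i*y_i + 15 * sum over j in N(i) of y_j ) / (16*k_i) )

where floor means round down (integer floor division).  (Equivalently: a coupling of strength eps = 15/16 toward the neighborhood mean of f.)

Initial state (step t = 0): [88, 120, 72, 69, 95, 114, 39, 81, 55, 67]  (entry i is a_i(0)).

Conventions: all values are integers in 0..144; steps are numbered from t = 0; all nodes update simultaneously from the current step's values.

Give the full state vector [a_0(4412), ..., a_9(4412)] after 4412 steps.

Answer: [89, 89, 89, 89, 89, 89, 89, 89, 89, 89]
Key observation: The state at step 27, [89, 89, 89, 89, 89, 89, 89, 89, 89, 89], reappears at step 28: the system is in a cycle of period 1 from step 27 on.  Therefore the state at step 4412 equals the state at step 27 + ((4412 - 27) mod 1) = 27, which is [89, 89, 89, 89, 89, 89, 89, 89, 89, 89].

Derivation:
t=0: [88, 120, 72, 69, 95, 114, 39, 81, 55, 67]
t=1: [82, 88, 60, 86, 85, 83, 101, 89, 89, 80]
t=2: [95, 97, 89, 93, 96, 96, 93, 88, 86, 91]
t=3: [82, 81, 79, 86, 84, 81, 89, 84, 83, 80]
t=4: [100, 100, 97, 100, 101, 102, 100, 95, 94, 96]
t=5: [74, 71, 70, 76, 73, 73, 78, 73, 73, 70]
t=6: [114, 112, 113, 114, 114, 114, 113, 111, 111, 111]
t=7: [51, 48, 49, 52, 49, 50, 52, 49, 49, 48]
t=8: [78, 81, 80, 78, 80, 78, 79, 82, 81, 82]
t=9: [101, 105, 104, 101, 104, 102, 101, 104, 103, 106]
t=10: [63, 67, 66, 64, 66, 63, 64, 68, 66, 68]
t=11: [108, 104, 105, 108, 104, 107, 108, 104, 106, 103]
t=12: [64, 60, 62, 63, 60, 64, 63, 59, 61, 58]
t=13: [96, 102, 100, 96, 101, 97, 97, 101, 99, 102]
t=14: [69, 75, 72, 70, 74, 69, 70, 75, 73, 76]
t=15: [111, 113, 112, 112, 113, 112, 113, 113, 112, 112]
t=16: [50, 52, 50, 51, 52, 51, 51, 51, 50, 51]
t=17: [82, 81, 82, 82, 81, 82, 81, 81, 82, 81]
t=18: [101, 100, 101, 101, 100, 101, 101, 100, 101, 100]
t=19: [70, 69, 69, 70, 69, 70, 69, 69, 69, 69]
t=20: [112, 112, 112, 112, 112, 112, 112, 112, 112, 112]
t=21: [52, 52, 52, 52, 52, 52, 52, 52, 52, 52]
t=22: [84, 84, 84, 84, 84, 84, 84, 84, 84, 84]
t=23: [97, 97, 97, 97, 97, 97, 97, 97, 97, 97]
t=24: [76, 76, 76, 76, 76, 76, 76, 76, 76, 76]
t=25: [110, 110, 110, 110, 110, 110, 110, 110, 110, 110]
t=26: [55, 55, 55, 55, 55, 55, 55, 55, 55, 55]
t=27: [89, 89, 89, 89, 89, 89, 89, 89, 89, 89]
t=28: [89, 89, 89, 89, 89, 89, 89, 89, 89, 89]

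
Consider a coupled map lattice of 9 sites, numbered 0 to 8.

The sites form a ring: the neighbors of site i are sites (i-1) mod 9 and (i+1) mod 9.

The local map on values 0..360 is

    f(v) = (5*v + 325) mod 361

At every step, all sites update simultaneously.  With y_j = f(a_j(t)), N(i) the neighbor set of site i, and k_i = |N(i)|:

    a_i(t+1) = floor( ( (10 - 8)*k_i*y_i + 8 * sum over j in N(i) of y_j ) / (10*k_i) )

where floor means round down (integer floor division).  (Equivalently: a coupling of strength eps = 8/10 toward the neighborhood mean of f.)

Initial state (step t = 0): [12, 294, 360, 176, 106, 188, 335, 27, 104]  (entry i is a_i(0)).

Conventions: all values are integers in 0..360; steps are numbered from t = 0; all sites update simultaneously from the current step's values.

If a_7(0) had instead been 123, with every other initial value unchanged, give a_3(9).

Simulating step by step:
t=0: [12, 294, 360, 176, 106, 188, 335, 123, 104]
t=1: [194, 207, 253, 205, 148, 167, 199, 170, 121]
t=2: [236, 198, 246, 249, 206, 247, 115, 196, 163]
t=3: [127, 115, 165, 178, 151, 203, 170, 138, 124]
t=4: [208, 157, 137, 196, 227, 231, 238, 184, 257]
t=5: [133, 233, 157, 166, 106, 42, 93, 127, 210]
t=6: [188, 127, 52, 78, 125, 115, 178, 191, 260]
t=7: [204, 210, 281, 251, 258, 179, 176, 164, 187]
t=8: [240, 277, 228, 210, 143, 144, 104, 132, 165]
t=9: [149, 94, 227, 194, 309, 241, 259, 128, 151]

Answer: a_3(9) = 194
Key observation: This trace re-runs the system from the modified initial state.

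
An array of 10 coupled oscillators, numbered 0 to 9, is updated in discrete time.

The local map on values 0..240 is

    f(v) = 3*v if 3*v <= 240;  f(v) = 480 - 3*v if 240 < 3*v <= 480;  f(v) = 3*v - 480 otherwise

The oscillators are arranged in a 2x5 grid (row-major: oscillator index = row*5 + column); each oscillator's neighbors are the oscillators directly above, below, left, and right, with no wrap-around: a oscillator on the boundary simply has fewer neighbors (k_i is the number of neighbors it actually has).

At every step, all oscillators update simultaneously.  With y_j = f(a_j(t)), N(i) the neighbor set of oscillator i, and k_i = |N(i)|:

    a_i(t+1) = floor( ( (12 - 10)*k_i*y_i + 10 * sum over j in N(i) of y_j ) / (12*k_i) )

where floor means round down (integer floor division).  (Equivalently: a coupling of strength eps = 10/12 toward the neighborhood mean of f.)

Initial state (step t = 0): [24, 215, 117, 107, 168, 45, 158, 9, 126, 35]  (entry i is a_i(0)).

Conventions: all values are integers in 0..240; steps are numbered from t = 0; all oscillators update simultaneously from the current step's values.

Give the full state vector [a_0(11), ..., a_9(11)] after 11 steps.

Answer: [32, 61, 57, 57, 93, 49, 38, 62, 75, 55]

Derivation:
t=0: [24, 215, 117, 107, 168, 45, 158, 9, 126, 35]
t=1: [137, 85, 119, 97, 114, 55, 91, 70, 97, 70]
t=2: [174, 148, 193, 156, 189, 142, 201, 179, 200, 171]
t=3: [44, 79, 45, 87, 33, 77, 61, 104, 48, 91]
t=4: [217, 164, 195, 141, 194, 169, 207, 156, 189, 135]
t=5: [44, 117, 40, 91, 72, 134, 37, 94, 54, 91]
t=6: [108, 122, 168, 172, 208, 114, 131, 142, 197, 192]
t=7: [131, 93, 60, 83, 79, 124, 99, 70, 70, 122]
t=8: [143, 158, 208, 212, 183, 130, 174, 194, 189, 205]
t=9: [48, 66, 97, 109, 132, 53, 62, 92, 123, 87]
t=10: [172, 177, 185, 132, 169, 164, 186, 169, 178, 117]
t=11: [32, 61, 57, 57, 93, 49, 38, 62, 75, 55]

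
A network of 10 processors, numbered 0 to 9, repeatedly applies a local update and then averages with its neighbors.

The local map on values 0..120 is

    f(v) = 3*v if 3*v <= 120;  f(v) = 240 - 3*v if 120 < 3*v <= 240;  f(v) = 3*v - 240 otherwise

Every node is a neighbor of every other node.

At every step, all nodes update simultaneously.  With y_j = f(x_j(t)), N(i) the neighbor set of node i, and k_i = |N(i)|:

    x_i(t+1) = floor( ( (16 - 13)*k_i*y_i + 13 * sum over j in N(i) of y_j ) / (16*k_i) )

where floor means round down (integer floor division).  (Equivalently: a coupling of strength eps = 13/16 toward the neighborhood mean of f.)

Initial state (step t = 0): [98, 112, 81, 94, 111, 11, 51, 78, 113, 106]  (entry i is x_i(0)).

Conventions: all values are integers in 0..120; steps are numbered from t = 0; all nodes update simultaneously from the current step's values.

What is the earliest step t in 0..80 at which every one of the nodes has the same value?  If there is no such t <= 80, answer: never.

Simulating step by step:
t=0: [98, 112, 81, 94, 111, 11, 51, 78, 113, 106]  (not all equal)
t=1: [58, 62, 53, 57, 62, 56, 61, 53, 62, 60]  (not all equal)
t=2: [64, 63, 66, 65, 63, 65, 64, 66, 63, 64]  (not all equal)
t=3: [47, 47, 46, 46, 47, 46, 47, 46, 47, 47]  (not all equal)
t=4: [100, 100, 100, 100, 100, 100, 100, 100, 100, 100]  (all equal)

Answer: 4
Key observation: Synchronization is absorbing here: once all nodes are equal they stay equal, and step 4 is the first all-equal step.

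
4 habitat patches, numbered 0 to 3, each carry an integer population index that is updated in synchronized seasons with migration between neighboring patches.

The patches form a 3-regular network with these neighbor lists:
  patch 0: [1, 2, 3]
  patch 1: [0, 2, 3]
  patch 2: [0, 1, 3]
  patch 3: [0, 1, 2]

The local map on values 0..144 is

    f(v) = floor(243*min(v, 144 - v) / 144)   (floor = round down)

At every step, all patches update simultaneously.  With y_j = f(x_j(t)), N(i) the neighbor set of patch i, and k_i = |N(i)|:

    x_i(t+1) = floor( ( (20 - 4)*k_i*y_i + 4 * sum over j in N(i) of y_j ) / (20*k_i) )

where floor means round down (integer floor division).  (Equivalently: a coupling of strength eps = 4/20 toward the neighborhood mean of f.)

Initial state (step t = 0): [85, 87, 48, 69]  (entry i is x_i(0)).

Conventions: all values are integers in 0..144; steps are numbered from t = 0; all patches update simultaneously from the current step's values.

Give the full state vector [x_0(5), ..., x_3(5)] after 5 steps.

Simulating step by step:
t=0: [85, 87, 48, 69]
t=1: [98, 96, 85, 111]
t=2: [77, 80, 93, 61]
t=3: [110, 106, 90, 102]
t=4: [60, 65, 85, 70]
t=5: [102, 108, 101, 115]

Answer: [102, 108, 101, 115]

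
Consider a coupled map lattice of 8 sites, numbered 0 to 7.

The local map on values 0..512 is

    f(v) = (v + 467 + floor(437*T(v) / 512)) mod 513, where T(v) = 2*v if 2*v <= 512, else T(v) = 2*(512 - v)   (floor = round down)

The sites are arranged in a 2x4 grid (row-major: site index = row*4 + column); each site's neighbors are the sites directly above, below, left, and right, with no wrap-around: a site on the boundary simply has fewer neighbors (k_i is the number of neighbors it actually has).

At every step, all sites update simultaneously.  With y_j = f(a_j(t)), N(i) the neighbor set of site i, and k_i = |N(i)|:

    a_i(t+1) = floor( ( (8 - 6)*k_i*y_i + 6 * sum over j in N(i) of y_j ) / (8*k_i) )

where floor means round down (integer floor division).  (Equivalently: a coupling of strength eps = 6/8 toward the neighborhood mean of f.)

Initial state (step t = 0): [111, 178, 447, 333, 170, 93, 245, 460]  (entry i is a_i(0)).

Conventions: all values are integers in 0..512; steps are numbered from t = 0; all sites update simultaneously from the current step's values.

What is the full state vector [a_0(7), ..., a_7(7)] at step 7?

Answer: [61, 85, 69, 103, 80, 72, 92, 65]

Derivation:
t=0: [111, 178, 447, 333, 170, 93, 245, 460]
t=1: [381, 351, 282, 399, 275, 289, 330, 194]
t=2: [81, 84, 73, 230, 88, 94, 196, 162]
t=3: [183, 178, 219, 219, 190, 266, 308, 303]
t=4: [450, 260, 149, 58, 332, 281, 89, 73]
t=5: [206, 278, 198, 218, 254, 130, 204, 152]
t=6: [220, 355, 286, 328, 338, 264, 416, 292]
t=7: [61, 85, 69, 103, 80, 72, 92, 65]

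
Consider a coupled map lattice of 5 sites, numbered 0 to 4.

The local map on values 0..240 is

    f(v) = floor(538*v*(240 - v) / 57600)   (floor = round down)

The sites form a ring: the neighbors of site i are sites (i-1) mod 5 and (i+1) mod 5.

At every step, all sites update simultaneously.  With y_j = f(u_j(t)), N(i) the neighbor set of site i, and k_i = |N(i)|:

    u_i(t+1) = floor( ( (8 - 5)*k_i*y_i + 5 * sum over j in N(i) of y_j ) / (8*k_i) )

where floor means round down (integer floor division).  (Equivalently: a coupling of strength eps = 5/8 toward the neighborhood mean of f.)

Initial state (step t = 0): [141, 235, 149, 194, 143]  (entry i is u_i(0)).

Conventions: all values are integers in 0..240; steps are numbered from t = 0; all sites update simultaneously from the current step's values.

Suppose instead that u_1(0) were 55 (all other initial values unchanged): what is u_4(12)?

Simulating step by step:
t=0: [141, 55, 149, 194, 143]
t=1: [118, 115, 102, 110, 114]
t=2: [134, 133, 132, 132, 133]
t=3: [132, 132, 132, 132, 132]
t=4: [133, 133, 133, 133, 133]
t=5: [132, 132, 132, 132, 132]
t=6: [133, 133, 133, 133, 133]
t=7: [132, 132, 132, 132, 132]
t=8: [133, 133, 133, 133, 133]
t=9: [132, 132, 132, 132, 132]
t=10: [133, 133, 133, 133, 133]
t=11: [132, 132, 132, 132, 132]
t=12: [133, 133, 133, 133, 133]

Answer: u_4(12) = 133
Key observation: This trace re-runs the system from the modified initial state.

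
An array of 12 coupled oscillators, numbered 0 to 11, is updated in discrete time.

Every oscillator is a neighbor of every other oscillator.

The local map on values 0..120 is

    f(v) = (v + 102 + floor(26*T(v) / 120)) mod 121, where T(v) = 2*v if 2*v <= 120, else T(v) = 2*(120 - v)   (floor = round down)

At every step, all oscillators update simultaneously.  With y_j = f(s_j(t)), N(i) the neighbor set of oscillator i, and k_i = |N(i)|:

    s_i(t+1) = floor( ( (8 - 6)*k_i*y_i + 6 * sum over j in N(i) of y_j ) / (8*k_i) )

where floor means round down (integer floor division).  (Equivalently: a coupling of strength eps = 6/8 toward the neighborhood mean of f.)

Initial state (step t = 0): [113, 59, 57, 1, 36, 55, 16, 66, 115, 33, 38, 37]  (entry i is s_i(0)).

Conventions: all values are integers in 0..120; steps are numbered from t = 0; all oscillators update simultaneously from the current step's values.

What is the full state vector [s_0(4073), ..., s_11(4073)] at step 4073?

Answer: [74, 74, 74, 74, 74, 74, 74, 74, 74, 74, 74, 74]
Key observation: The state at step 7, [74, 74, 74, 74, 74, 74, 74, 74, 74, 74, 74, 74], reappears at step 8: the system is in a cycle of period 1 from step 7 on.  Therefore the state at step 4073 equals the state at step 7 + ((4073 - 7) mod 1) = 7, which is [74, 74, 74, 74, 74, 74, 74, 74, 74, 74, 74, 74].

Derivation:
t=0: [113, 59, 57, 1, 36, 55, 16, 66, 115, 33, 38, 37]
t=1: [64, 58, 58, 65, 52, 57, 47, 59, 64, 51, 53, 52]
t=2: [62, 61, 61, 62, 59, 61, 58, 61, 62, 59, 59, 59]
t=3: [66, 66, 66, 66, 66, 66, 65, 66, 66, 66, 66, 66]
t=4: [69, 69, 69, 69, 69, 69, 69, 69, 69, 69, 69, 69]
t=5: [72, 72, 72, 72, 72, 72, 72, 72, 72, 72, 72, 72]
t=6: [73, 73, 73, 73, 73, 73, 73, 73, 73, 73, 73, 73]
t=7: [74, 74, 74, 74, 74, 74, 74, 74, 74, 74, 74, 74]
t=8: [74, 74, 74, 74, 74, 74, 74, 74, 74, 74, 74, 74]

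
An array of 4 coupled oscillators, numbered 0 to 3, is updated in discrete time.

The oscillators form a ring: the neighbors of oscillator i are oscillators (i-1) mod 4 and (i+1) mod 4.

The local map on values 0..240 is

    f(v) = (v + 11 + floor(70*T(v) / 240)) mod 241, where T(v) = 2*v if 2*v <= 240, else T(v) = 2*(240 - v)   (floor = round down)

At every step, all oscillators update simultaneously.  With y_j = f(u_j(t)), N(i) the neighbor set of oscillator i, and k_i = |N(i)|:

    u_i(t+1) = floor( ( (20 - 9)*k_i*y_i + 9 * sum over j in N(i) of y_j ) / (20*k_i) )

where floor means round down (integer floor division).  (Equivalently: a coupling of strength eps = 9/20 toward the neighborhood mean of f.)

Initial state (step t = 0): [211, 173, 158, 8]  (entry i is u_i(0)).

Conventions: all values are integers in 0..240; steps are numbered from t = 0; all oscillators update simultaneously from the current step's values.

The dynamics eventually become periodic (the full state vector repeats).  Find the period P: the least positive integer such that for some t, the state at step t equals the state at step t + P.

Answer: 3
Key observation: The state at step 7, [185, 236, 185, 110], reappears at step 10 — and no state repeats earlier — so the cycle the system enters has period 3.

Derivation:
t=0: [211, 173, 158, 8]
t=1: [186, 224, 174, 114]
t=2: [169, 103, 166, 206]
t=3: [213, 194, 213, 229]
t=4: [184, 234, 184, 110]
t=5: [168, 106, 168, 203]
t=6: [214, 197, 214, 228]
t=7: [185, 236, 185, 110]
t=8: [168, 107, 168, 204]
t=9: [215, 198, 215, 229]
t=10: [185, 236, 185, 110]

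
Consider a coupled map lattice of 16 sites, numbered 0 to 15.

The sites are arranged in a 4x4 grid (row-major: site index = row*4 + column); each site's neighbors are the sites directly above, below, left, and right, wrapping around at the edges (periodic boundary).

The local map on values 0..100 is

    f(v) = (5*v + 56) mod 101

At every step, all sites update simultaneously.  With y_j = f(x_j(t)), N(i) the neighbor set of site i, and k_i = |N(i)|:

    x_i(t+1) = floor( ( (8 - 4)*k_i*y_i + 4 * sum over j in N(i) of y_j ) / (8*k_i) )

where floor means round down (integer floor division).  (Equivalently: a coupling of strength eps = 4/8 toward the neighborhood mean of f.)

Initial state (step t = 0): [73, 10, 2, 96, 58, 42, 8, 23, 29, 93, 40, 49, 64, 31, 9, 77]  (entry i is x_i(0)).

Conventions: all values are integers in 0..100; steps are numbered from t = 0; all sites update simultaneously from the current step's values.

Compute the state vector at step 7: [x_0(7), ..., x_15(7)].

Answer: [54, 34, 63, 55, 34, 53, 72, 35, 20, 49, 69, 30, 35, 19, 50, 46]

Derivation:
t=0: [73, 10, 2, 96, 58, 42, 8, 23, 29, 93, 40, 49, 64, 31, 9, 77]
t=1: [27, 22, 49, 39, 52, 52, 79, 68, 78, 36, 53, 82, 56, 16, 20, 43]
t=2: [65, 62, 76, 68, 36, 26, 51, 67, 38, 30, 33, 58, 46, 40, 55, 59]
t=3: [73, 62, 40, 77, 53, 56, 32, 66, 42, 27, 19, 46, 70, 49, 33, 55]
t=4: [23, 56, 43, 41, 33, 39, 34, 60, 56, 75, 50, 70, 27, 71, 38, 31]
t=5: [60, 40, 54, 54, 35, 37, 33, 39, 33, 25, 13, 13, 59, 27, 33, 28]
t=6: [45, 52, 25, 39, 34, 42, 25, 35, 31, 61, 27, 32, 56, 70, 38, 61]
t=7: [54, 34, 63, 55, 34, 53, 72, 35, 20, 49, 69, 30, 35, 19, 50, 46]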